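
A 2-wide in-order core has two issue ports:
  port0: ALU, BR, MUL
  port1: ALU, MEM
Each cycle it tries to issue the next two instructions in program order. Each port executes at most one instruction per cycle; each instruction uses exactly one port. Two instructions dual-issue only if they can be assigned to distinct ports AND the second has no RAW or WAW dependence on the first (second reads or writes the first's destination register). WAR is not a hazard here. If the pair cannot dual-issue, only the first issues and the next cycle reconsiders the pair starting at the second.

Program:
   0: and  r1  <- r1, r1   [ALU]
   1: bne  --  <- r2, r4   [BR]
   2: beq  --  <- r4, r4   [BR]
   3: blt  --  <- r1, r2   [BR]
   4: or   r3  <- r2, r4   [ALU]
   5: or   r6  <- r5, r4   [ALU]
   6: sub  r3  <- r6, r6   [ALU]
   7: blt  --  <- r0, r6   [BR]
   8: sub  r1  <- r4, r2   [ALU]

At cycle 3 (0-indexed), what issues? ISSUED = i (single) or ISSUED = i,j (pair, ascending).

#0 head=0: and.ALU bne.BR i0+i1 2-wide
#1 head=2: beq.BR i2 no-port BR/BR
#2 head=3: blt.BR or.ALU i3+i4 2-wide
#3 head=5: or.ALU i5 RAW r6
#4 head=6: sub.ALU blt.BR i6+i7 2-wide
#5 head=8: sub.ALU i8 tail

ISSUED = 5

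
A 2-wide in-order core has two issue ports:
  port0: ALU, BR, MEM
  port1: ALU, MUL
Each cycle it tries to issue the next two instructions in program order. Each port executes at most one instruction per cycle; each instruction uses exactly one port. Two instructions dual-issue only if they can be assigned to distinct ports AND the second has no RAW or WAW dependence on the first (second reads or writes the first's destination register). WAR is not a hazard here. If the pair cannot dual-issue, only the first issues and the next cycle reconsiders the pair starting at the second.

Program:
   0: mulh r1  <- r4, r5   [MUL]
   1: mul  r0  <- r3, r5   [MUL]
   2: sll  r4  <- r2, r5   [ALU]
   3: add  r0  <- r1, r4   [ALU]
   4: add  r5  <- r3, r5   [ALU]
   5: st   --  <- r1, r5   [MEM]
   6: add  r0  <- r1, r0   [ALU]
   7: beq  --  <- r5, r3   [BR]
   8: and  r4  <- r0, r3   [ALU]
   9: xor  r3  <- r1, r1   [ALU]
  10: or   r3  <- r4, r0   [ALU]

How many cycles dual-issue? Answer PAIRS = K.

  cy0 -> i0 (mulh.MUL) no-port MUL/MUL
  cy1 -> i1&i2 (mul.MUL sll.ALU) dual
  cy2 -> i3&i4 (add.ALU add.ALU) dual
  cy3 -> i5&i6 (st.MEM add.ALU) dual
  cy4 -> i7&i8 (beq.BR and.ALU) dual
  cy5 -> i9 (xor.ALU) WAW r3
  cy6 -> i10 (or.ALU) tail

PAIRS = 4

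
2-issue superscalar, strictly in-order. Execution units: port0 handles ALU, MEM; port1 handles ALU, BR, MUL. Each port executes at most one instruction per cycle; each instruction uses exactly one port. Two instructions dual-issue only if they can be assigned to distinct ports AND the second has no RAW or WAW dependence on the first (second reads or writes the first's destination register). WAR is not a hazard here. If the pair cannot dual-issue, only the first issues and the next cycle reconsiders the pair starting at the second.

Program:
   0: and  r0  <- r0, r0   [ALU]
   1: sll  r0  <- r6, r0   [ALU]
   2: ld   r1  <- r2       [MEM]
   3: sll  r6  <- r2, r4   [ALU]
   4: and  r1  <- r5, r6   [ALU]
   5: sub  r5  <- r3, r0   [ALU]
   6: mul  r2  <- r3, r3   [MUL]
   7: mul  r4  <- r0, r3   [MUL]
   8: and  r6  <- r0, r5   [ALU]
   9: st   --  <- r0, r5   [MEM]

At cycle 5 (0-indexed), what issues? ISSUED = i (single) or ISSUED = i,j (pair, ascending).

0. and.ALU @i0  | RAW+WAW r0
1. sll.ALU+ld.MEM @i1&i2  | 2-wide
2. sll.ALU @i3  | RAW r6
3. and.ALU+sub.ALU @i4&i5  | 2-wide
4. mul.MUL @i6  | no-port MUL/MUL
5. mul.MUL+and.ALU @i7&i8  | 2-wide
6. st.MEM @i9  | tail

ISSUED = 7,8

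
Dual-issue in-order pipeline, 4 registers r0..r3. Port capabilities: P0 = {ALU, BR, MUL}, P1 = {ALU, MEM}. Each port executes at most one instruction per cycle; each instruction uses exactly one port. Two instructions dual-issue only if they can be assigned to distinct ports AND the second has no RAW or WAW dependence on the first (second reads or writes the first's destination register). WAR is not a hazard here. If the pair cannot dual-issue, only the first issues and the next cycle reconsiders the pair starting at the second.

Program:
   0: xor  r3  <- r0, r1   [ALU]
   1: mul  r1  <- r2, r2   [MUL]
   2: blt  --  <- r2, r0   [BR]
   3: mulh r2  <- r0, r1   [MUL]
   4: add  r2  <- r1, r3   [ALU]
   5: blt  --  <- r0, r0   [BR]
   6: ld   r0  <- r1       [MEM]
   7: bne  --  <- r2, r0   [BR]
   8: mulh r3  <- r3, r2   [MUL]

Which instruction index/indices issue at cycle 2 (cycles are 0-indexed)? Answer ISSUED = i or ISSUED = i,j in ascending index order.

ISSUED = 3

  cy0 -> i0+i1 (xor.ALU mul.MUL) dual
  cy1 -> i2 (blt.BR) no-port BR/MUL
  cy2 -> i3 (mulh.MUL) WAW r2
  cy3 -> i4+i5 (add.ALU blt.BR) dual
  cy4 -> i6 (ld.MEM) RAW r0
  cy5 -> i7 (bne.BR) no-port BR/MUL
  cy6 -> i8 (mulh.MUL) tail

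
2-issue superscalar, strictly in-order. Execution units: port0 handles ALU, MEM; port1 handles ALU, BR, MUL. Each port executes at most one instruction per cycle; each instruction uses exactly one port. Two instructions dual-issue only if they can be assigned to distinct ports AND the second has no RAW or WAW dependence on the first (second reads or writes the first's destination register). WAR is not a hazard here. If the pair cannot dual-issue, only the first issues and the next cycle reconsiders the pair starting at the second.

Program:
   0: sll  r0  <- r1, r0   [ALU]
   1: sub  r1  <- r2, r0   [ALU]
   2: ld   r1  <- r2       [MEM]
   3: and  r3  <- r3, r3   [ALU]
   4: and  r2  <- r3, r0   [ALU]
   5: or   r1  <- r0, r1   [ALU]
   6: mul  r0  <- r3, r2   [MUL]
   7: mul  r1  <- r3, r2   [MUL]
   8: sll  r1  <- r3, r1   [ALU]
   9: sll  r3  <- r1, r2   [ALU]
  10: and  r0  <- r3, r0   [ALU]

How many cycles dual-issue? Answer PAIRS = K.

#0 head=0: sll.ALU i0 RAW r0
#1 head=1: sub.ALU i1 WAW r1
#2 head=2: ld.MEM and.ALU i2/i3 pair
#3 head=4: and.ALU or.ALU i4/i5 pair
#4 head=6: mul.MUL i6 no-port MUL/MUL
#5 head=7: mul.MUL i7 RAW+WAW r1
#6 head=8: sll.ALU i8 RAW r1
#7 head=9: sll.ALU i9 RAW r3
#8 head=10: and.ALU i10 tail

PAIRS = 2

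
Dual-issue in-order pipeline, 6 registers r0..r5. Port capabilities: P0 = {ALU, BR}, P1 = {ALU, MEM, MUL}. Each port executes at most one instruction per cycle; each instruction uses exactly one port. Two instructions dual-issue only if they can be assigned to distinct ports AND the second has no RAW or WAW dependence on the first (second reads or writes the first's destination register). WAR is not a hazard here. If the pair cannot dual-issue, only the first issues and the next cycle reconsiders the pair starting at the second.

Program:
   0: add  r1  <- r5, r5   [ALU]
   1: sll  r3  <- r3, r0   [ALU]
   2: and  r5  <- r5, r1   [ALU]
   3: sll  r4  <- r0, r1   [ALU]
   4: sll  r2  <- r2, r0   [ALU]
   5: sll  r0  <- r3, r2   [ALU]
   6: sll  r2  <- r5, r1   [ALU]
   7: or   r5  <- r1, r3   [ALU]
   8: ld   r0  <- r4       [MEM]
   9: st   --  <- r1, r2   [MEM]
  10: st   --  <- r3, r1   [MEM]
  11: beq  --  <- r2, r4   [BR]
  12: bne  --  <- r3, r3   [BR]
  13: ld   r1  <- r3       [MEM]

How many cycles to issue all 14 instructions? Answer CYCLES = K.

  cy0 -> i0&i1 (add/sll) pair
  cy1 -> i2&i3 (and/sll) pair
  cy2 -> i4 (sll) RAW r2
  cy3 -> i5&i6 (sll/sll) pair
  cy4 -> i7&i8 (or/ld) pair
  cy5 -> i9 (st) no-port MEM/MEM
  cy6 -> i10&i11 (st/beq) pair
  cy7 -> i12&i13 (bne/ld) pair

CYCLES = 8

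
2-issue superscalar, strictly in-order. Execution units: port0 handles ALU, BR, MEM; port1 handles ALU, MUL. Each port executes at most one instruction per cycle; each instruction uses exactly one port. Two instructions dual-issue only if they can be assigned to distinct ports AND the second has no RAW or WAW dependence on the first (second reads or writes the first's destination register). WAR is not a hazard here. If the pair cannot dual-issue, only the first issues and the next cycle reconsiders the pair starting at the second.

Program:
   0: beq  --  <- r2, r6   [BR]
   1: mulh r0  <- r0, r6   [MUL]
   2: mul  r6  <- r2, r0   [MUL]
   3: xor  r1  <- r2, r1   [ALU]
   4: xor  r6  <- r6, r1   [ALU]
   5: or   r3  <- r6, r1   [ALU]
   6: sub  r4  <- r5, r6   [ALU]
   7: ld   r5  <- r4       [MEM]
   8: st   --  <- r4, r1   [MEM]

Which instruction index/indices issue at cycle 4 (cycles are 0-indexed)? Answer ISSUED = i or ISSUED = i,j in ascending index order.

[0] i0&i1  beq.BR+mulh.MUL  -- pair
[1] i2&i3  mul.MUL+xor.ALU  -- pair
[2] i4  xor.ALU  -- RAW r6
[3] i5&i6  or.ALU+sub.ALU  -- pair
[4] i7  ld.MEM  -- no-port MEM/MEM
[5] i8  st.MEM  -- tail

ISSUED = 7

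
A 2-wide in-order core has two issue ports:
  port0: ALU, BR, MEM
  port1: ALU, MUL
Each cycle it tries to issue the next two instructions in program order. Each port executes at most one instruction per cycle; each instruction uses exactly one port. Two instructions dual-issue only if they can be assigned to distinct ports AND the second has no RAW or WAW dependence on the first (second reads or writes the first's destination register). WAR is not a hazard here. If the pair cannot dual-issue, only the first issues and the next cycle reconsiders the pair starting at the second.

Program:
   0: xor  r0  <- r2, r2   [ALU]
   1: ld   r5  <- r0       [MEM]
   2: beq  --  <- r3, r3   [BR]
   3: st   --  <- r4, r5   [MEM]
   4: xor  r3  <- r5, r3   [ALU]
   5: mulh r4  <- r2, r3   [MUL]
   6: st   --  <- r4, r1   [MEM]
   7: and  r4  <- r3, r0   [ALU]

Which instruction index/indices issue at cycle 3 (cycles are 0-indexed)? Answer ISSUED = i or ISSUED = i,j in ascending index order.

0. xor.ALU @i0  | RAW r0
1. ld.MEM @i1  | no-port MEM/BR
2. beq.BR @i2  | no-port BR/MEM
3. st.MEM/xor.ALU @i3,i4  | pair
4. mulh.MUL @i5  | RAW r4
5. st.MEM/and.ALU @i6,i7  | pair

ISSUED = 3,4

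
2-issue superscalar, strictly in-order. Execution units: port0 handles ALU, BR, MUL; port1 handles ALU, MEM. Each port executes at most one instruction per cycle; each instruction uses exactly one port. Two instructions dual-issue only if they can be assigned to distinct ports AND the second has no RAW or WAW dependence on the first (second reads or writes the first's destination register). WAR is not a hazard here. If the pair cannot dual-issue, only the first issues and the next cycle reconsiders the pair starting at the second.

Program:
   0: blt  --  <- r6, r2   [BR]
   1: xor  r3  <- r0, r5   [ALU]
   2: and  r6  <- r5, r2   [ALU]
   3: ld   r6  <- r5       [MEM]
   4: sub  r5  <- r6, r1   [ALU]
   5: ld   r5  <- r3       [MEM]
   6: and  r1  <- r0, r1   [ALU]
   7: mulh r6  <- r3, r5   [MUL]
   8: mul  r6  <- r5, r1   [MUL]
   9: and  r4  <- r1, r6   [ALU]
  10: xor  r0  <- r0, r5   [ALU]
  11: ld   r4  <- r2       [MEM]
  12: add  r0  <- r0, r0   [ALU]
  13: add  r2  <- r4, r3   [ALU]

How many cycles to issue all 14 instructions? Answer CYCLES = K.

c0: i0/i1 blt.BR+xor.ALU  dual
c1: i2 and.ALU  WAW r6
c2: i3 ld.MEM  RAW r6
c3: i4 sub.ALU  WAW r5
c4: i5/i6 ld.MEM+and.ALU  dual
c5: i7 mulh.MUL  no-port MUL/MUL
c6: i8 mul.MUL  RAW r6
c7: i9/i10 and.ALU+xor.ALU  dual
c8: i11/i12 ld.MEM+add.ALU  dual
c9: i13 add.ALU  tail

CYCLES = 10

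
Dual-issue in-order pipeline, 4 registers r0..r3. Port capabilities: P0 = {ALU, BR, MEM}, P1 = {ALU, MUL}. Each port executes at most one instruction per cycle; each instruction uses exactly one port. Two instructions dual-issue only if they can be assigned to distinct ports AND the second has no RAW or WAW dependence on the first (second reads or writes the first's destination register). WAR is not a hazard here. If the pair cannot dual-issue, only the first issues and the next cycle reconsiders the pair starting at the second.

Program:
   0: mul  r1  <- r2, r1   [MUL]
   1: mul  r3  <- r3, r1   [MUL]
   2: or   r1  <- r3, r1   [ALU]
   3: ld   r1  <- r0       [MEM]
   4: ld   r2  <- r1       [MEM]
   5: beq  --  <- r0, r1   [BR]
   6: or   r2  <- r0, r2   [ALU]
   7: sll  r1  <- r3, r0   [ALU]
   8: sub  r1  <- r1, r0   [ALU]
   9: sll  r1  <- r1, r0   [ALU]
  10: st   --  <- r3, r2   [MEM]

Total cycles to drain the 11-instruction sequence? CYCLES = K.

CYCLES = 9

  cy0 -> i0 (mul.MUL) no-port MUL/MUL
  cy1 -> i1 (mul.MUL) RAW r3
  cy2 -> i2 (or.ALU) WAW r1
  cy3 -> i3 (ld.MEM) no-port MEM/MEM
  cy4 -> i4 (ld.MEM) no-port MEM/BR
  cy5 -> i5/i6 (beq.BR+or.ALU) dual
  cy6 -> i7 (sll.ALU) RAW+WAW r1
  cy7 -> i8 (sub.ALU) RAW+WAW r1
  cy8 -> i9/i10 (sll.ALU+st.MEM) dual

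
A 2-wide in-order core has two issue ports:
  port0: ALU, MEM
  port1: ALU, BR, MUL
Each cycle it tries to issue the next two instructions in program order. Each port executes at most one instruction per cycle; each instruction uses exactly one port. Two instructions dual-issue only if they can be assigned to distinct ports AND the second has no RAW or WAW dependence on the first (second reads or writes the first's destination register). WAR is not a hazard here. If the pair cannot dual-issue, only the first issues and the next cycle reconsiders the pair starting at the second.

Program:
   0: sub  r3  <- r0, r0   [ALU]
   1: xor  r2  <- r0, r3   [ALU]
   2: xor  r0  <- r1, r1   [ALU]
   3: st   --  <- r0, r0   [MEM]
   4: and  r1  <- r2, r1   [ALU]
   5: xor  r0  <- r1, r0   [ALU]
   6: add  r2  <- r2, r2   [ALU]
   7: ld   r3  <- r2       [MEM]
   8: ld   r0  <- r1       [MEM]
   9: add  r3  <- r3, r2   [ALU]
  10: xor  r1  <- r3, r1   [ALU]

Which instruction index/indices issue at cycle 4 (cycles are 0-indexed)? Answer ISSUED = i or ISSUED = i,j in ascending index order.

t=0 i0:sub.ALU ; RAW r3
t=1 i1+i2:xor.ALU;xor.ALU ; 2-wide
t=2 i3+i4:st.MEM;and.ALU ; 2-wide
t=3 i5+i6:xor.ALU;add.ALU ; 2-wide
t=4 i7:ld.MEM ; no-port MEM/MEM
t=5 i8+i9:ld.MEM;add.ALU ; 2-wide
t=6 i10:xor.ALU ; tail

ISSUED = 7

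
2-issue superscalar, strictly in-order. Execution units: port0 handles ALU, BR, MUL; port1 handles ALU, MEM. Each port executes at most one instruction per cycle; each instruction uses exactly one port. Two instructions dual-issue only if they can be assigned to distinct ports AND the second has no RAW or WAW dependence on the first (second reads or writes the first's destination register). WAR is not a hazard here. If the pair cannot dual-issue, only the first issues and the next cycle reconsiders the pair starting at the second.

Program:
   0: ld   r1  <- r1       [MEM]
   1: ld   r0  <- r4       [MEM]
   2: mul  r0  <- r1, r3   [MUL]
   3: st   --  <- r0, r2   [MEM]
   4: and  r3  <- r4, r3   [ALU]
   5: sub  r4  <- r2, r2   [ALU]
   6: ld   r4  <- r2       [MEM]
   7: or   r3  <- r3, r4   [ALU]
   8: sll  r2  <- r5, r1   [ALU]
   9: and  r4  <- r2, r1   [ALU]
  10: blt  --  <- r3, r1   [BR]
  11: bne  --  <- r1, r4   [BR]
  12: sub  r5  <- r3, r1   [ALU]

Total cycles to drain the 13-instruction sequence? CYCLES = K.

  cy0 -> i0 (ld.MEM) no-port MEM/MEM
  cy1 -> i1 (ld.MEM) WAW r0
  cy2 -> i2 (mul.MUL) RAW r0
  cy3 -> i3+i4 (st.MEM+and.ALU) pair
  cy4 -> i5 (sub.ALU) WAW r4
  cy5 -> i6 (ld.MEM) RAW r4
  cy6 -> i7+i8 (or.ALU+sll.ALU) pair
  cy7 -> i9+i10 (and.ALU+blt.BR) pair
  cy8 -> i11+i12 (bne.BR+sub.ALU) pair

CYCLES = 9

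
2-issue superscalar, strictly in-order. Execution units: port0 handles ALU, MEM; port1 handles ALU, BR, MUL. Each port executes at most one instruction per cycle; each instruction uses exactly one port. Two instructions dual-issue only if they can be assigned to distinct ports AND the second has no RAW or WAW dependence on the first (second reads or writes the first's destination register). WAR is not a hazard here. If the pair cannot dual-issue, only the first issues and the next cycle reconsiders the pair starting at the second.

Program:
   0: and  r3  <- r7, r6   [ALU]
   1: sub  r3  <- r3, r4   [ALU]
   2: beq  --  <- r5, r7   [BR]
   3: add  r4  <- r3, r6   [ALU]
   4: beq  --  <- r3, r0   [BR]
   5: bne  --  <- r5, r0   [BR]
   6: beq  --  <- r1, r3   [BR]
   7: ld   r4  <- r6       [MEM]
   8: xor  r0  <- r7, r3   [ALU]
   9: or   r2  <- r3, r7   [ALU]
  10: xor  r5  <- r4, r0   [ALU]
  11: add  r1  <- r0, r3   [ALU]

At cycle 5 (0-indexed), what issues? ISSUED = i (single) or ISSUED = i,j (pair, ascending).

ISSUED = 8,9

#0 head=0: and i0 RAW+WAW r3
#1 head=1: sub+beq i1,i2 dual
#2 head=3: add+beq i3,i4 dual
#3 head=5: bne i5 no-port BR/BR
#4 head=6: beq+ld i6,i7 dual
#5 head=8: xor+or i8,i9 dual
#6 head=10: xor+add i10,i11 dual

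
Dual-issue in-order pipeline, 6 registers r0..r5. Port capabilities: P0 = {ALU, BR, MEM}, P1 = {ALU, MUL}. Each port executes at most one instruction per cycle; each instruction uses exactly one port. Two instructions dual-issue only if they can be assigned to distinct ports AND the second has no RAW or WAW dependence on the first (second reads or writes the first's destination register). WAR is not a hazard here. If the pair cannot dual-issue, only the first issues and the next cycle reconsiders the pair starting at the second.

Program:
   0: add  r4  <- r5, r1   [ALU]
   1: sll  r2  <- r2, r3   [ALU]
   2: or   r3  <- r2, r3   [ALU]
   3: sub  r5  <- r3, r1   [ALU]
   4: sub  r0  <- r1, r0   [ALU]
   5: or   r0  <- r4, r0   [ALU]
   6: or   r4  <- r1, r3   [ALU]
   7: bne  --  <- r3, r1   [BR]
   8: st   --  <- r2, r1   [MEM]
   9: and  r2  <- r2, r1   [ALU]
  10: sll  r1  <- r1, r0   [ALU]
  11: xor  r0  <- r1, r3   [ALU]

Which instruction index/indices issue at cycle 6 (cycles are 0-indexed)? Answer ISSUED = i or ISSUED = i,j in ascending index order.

ISSUED = 10

[0] i0+i1  add.ALU+sll.ALU  -- pair
[1] i2  or.ALU  -- RAW r3
[2] i3+i4  sub.ALU+sub.ALU  -- pair
[3] i5+i6  or.ALU+or.ALU  -- pair
[4] i7  bne.BR  -- no-port BR/MEM
[5] i8+i9  st.MEM+and.ALU  -- pair
[6] i10  sll.ALU  -- RAW r1
[7] i11  xor.ALU  -- tail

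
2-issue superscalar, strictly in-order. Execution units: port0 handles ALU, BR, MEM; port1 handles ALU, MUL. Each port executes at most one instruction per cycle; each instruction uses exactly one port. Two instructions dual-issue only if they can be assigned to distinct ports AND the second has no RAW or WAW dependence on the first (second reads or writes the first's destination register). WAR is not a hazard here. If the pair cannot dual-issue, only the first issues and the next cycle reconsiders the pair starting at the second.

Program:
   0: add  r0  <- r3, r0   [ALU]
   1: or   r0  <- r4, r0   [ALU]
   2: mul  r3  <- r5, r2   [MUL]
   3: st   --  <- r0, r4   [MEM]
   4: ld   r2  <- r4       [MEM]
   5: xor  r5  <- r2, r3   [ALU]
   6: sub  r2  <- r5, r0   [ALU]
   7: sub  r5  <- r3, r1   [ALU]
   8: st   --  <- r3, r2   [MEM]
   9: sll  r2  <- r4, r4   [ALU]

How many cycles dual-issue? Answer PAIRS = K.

PAIRS = 3

c0: i0 add.ALU  RAW+WAW r0
c1: i1/i2 or.ALU+mul.MUL  dual
c2: i3 st.MEM  no-port MEM/MEM
c3: i4 ld.MEM  RAW r2
c4: i5 xor.ALU  RAW r5
c5: i6/i7 sub.ALU+sub.ALU  dual
c6: i8/i9 st.MEM+sll.ALU  dual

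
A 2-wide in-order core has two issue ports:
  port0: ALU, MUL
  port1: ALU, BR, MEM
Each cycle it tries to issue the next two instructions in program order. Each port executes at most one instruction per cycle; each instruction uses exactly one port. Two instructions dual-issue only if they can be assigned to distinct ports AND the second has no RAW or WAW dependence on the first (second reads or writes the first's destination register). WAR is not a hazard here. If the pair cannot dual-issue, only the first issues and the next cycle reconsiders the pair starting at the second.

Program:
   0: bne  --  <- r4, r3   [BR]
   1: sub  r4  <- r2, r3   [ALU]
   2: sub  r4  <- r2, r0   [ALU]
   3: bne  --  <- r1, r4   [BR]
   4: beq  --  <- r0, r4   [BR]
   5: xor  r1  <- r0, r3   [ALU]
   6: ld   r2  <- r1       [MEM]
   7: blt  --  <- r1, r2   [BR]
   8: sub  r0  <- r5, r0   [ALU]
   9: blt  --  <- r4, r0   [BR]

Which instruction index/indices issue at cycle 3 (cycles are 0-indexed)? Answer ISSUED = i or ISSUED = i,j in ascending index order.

ISSUED = 4,5

t=0 i0,i1:bne.BR sub.ALU ; 2-wide
t=1 i2:sub.ALU ; RAW r4
t=2 i3:bne.BR ; no-port BR/BR
t=3 i4,i5:beq.BR xor.ALU ; 2-wide
t=4 i6:ld.MEM ; no-port MEM/BR
t=5 i7,i8:blt.BR sub.ALU ; 2-wide
t=6 i9:blt.BR ; tail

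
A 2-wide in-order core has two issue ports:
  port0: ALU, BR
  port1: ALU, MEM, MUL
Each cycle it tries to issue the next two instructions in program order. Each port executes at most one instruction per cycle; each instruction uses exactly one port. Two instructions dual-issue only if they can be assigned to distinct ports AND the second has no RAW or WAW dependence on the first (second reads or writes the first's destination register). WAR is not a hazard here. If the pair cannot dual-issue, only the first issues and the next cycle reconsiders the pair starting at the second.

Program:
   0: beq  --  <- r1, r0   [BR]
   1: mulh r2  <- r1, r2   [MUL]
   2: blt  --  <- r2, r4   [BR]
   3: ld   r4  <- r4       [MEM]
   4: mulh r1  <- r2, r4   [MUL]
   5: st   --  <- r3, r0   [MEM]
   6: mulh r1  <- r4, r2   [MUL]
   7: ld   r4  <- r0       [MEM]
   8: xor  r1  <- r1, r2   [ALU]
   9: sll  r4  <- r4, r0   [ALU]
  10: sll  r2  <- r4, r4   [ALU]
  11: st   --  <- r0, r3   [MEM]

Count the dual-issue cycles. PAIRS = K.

  cy0 -> i0+i1 (beq mulh) 2-wide
  cy1 -> i2+i3 (blt ld) 2-wide
  cy2 -> i4 (mulh) no-port MUL/MEM
  cy3 -> i5 (st) no-port MEM/MUL
  cy4 -> i6 (mulh) no-port MUL/MEM
  cy5 -> i7+i8 (ld xor) 2-wide
  cy6 -> i9 (sll) RAW r4
  cy7 -> i10+i11 (sll st) 2-wide

PAIRS = 4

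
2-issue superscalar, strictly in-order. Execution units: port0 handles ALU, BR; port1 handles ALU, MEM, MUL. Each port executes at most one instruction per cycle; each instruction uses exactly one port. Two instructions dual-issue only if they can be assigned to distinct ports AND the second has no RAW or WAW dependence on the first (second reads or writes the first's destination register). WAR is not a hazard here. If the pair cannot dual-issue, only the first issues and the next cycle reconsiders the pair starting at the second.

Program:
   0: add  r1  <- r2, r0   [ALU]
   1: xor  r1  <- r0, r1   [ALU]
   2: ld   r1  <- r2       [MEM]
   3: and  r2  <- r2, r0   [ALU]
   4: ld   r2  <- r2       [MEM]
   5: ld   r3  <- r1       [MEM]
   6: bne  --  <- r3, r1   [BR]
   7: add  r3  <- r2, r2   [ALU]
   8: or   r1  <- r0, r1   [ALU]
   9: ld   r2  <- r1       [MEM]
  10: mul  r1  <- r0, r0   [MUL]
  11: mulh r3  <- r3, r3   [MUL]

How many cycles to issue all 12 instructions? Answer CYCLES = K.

  cy0 -> i0 (add) RAW+WAW r1
  cy1 -> i1 (xor) WAW r1
  cy2 -> i2,i3 (ld+and) pair
  cy3 -> i4 (ld) no-port MEM/MEM
  cy4 -> i5 (ld) RAW r3
  cy5 -> i6,i7 (bne+add) pair
  cy6 -> i8 (or) RAW r1
  cy7 -> i9 (ld) no-port MEM/MUL
  cy8 -> i10 (mul) no-port MUL/MUL
  cy9 -> i11 (mulh) tail

CYCLES = 10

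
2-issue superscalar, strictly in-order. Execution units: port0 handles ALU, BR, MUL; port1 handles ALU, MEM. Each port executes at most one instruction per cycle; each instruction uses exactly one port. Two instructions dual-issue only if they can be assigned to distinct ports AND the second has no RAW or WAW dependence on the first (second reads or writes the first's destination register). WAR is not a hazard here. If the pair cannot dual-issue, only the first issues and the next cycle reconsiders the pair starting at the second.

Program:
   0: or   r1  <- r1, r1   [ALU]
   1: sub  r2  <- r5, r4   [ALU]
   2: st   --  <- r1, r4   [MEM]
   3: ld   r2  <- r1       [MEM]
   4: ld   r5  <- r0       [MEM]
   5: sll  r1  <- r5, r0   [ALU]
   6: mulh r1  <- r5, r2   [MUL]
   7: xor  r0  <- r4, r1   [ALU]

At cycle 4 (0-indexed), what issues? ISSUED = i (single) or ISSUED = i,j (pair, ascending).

  cy0 -> i0/i1 (or.ALU+sub.ALU) pair
  cy1 -> i2 (st.MEM) no-port MEM/MEM
  cy2 -> i3 (ld.MEM) no-port MEM/MEM
  cy3 -> i4 (ld.MEM) RAW r5
  cy4 -> i5 (sll.ALU) WAW r1
  cy5 -> i6 (mulh.MUL) RAW r1
  cy6 -> i7 (xor.ALU) tail

ISSUED = 5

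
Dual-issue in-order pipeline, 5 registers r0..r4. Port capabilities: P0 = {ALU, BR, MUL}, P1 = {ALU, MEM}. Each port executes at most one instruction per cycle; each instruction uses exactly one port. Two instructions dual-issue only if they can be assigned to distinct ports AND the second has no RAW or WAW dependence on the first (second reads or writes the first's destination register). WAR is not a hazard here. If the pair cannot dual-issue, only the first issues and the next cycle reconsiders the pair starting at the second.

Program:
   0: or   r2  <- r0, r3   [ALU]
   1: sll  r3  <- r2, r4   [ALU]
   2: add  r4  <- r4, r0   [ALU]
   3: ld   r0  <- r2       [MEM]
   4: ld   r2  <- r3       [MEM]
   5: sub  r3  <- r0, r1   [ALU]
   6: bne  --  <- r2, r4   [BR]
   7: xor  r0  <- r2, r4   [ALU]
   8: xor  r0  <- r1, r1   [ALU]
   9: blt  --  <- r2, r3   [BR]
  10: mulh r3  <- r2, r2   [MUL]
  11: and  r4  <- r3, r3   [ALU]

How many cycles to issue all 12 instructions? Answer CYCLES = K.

#0 head=0: or i0 RAW r2
#1 head=1: sll add i1&i2 pair
#2 head=3: ld i3 no-port MEM/MEM
#3 head=4: ld sub i4&i5 pair
#4 head=6: bne xor i6&i7 pair
#5 head=8: xor blt i8&i9 pair
#6 head=10: mulh i10 RAW r3
#7 head=11: and i11 tail

CYCLES = 8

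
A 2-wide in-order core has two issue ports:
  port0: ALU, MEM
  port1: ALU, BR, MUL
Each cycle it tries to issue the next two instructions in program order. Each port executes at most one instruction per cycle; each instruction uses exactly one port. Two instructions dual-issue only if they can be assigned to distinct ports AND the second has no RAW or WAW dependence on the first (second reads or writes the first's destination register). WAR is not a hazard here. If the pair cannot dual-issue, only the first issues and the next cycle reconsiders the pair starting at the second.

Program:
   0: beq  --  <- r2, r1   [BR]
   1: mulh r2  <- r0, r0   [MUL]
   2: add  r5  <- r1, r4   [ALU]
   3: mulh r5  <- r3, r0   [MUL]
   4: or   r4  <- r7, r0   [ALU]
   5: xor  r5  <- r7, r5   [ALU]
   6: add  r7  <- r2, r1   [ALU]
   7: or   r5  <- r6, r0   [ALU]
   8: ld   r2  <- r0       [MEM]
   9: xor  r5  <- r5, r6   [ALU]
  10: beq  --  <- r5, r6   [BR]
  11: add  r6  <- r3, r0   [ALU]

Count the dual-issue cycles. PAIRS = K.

PAIRS = 5

  cy0 -> i0 (beq) no-port BR/MUL
  cy1 -> i1&i2 (mulh/add) pair
  cy2 -> i3&i4 (mulh/or) pair
  cy3 -> i5&i6 (xor/add) pair
  cy4 -> i7&i8 (or/ld) pair
  cy5 -> i9 (xor) RAW r5
  cy6 -> i10&i11 (beq/add) pair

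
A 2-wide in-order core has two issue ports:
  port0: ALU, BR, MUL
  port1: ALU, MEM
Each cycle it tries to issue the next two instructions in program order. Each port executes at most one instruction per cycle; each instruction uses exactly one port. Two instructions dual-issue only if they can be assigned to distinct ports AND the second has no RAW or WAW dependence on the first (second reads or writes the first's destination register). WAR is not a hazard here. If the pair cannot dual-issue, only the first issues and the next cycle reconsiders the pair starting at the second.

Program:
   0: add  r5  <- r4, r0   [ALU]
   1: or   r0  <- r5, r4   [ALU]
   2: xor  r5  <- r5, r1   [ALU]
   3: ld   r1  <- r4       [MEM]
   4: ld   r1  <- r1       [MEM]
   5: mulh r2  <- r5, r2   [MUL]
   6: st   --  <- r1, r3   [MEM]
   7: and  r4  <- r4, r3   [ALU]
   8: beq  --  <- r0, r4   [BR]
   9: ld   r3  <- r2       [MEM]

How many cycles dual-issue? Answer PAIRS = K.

0. add.ALU @i0  | RAW r5
1. or.ALU+xor.ALU @i1,i2  | dual
2. ld.MEM @i3  | no-port MEM/MEM
3. ld.MEM+mulh.MUL @i4,i5  | dual
4. st.MEM+and.ALU @i6,i7  | dual
5. beq.BR+ld.MEM @i8,i9  | dual

PAIRS = 4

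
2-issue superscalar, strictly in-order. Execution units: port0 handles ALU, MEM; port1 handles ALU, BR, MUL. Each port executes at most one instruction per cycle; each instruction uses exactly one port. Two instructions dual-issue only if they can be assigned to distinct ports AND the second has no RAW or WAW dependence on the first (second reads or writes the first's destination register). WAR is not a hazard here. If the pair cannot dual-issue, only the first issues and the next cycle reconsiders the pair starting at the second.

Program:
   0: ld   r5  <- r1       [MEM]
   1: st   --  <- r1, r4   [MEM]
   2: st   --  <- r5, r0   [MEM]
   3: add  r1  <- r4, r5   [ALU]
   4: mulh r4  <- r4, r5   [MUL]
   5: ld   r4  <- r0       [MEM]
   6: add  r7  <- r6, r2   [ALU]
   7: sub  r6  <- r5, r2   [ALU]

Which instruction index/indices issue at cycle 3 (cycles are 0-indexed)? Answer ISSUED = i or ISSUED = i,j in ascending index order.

ISSUED = 4

  cy0 -> i0 (ld.MEM) no-port MEM/MEM
  cy1 -> i1 (st.MEM) no-port MEM/MEM
  cy2 -> i2/i3 (st.MEM;add.ALU) dual
  cy3 -> i4 (mulh.MUL) WAW r4
  cy4 -> i5/i6 (ld.MEM;add.ALU) dual
  cy5 -> i7 (sub.ALU) tail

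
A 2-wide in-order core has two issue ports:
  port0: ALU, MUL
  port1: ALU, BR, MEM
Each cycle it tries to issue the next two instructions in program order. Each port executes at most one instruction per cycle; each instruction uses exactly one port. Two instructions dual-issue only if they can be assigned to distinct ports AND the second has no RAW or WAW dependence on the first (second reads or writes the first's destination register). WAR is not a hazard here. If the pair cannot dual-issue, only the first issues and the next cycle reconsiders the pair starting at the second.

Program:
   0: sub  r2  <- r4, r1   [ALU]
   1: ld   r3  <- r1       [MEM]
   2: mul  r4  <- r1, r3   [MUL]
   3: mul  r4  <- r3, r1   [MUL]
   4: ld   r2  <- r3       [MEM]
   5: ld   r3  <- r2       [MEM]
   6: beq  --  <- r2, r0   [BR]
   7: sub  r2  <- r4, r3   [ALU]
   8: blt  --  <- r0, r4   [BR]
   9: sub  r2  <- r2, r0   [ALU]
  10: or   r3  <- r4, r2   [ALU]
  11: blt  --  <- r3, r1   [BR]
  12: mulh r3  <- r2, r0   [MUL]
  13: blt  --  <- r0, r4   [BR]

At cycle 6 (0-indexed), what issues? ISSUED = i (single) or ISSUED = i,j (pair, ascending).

#0 head=0: sub.ALU ld.MEM i0&i1 2-wide
#1 head=2: mul.MUL i2 no-port MUL/MUL
#2 head=3: mul.MUL ld.MEM i3&i4 2-wide
#3 head=5: ld.MEM i5 no-port MEM/BR
#4 head=6: beq.BR sub.ALU i6&i7 2-wide
#5 head=8: blt.BR sub.ALU i8&i9 2-wide
#6 head=10: or.ALU i10 RAW r3
#7 head=11: blt.BR mulh.MUL i11&i12 2-wide
#8 head=13: blt.BR i13 tail

ISSUED = 10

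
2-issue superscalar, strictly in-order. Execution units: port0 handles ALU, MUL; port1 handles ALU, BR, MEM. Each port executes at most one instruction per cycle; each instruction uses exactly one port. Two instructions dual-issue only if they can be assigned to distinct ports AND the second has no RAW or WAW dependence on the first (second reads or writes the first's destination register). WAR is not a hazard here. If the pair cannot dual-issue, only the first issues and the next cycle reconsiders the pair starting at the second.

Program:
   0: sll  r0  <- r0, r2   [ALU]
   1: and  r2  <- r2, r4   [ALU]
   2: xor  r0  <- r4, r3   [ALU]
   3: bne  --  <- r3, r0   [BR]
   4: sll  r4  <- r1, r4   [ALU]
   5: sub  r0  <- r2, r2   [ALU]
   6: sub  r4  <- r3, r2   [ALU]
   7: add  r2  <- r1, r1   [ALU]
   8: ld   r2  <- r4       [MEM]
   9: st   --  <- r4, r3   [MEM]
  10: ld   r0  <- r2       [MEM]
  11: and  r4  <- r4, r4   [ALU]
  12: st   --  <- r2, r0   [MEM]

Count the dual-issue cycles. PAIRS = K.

PAIRS = 4

  cy0 -> i0/i1 (sll.ALU/and.ALU) 2-wide
  cy1 -> i2 (xor.ALU) RAW r0
  cy2 -> i3/i4 (bne.BR/sll.ALU) 2-wide
  cy3 -> i5/i6 (sub.ALU/sub.ALU) 2-wide
  cy4 -> i7 (add.ALU) WAW r2
  cy5 -> i8 (ld.MEM) no-port MEM/MEM
  cy6 -> i9 (st.MEM) no-port MEM/MEM
  cy7 -> i10/i11 (ld.MEM/and.ALU) 2-wide
  cy8 -> i12 (st.MEM) tail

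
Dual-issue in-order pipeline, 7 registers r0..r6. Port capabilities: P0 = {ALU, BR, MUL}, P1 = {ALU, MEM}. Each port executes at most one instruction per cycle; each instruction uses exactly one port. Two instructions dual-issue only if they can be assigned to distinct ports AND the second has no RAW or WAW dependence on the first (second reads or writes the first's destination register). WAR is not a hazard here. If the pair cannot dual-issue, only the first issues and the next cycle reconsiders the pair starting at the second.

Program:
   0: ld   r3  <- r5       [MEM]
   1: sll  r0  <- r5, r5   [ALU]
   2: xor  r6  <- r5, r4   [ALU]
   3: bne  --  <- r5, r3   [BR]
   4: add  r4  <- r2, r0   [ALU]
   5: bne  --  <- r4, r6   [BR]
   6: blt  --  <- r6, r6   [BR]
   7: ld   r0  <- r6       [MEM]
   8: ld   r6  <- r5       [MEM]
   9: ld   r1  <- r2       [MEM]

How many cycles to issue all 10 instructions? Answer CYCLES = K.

0. ld.MEM/sll.ALU @i0+i1  | pair
1. xor.ALU/bne.BR @i2+i3  | pair
2. add.ALU @i4  | RAW r4
3. bne.BR @i5  | no-port BR/BR
4. blt.BR/ld.MEM @i6+i7  | pair
5. ld.MEM @i8  | no-port MEM/MEM
6. ld.MEM @i9  | tail

CYCLES = 7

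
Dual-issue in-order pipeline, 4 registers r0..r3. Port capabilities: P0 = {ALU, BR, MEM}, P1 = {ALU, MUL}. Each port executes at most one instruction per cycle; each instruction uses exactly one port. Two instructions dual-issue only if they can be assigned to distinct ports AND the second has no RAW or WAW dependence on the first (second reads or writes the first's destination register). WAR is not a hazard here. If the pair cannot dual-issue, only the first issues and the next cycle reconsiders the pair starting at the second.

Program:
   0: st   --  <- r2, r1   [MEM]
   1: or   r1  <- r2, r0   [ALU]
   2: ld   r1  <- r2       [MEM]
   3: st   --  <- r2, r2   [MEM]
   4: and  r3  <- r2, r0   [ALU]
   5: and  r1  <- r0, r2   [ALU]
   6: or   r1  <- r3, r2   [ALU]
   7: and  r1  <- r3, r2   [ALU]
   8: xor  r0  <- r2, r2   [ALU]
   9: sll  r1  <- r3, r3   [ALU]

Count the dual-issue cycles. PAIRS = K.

0. st or @i0&i1  | dual
1. ld @i2  | no-port MEM/MEM
2. st and @i3&i4  | dual
3. and @i5  | WAW r1
4. or @i6  | WAW r1
5. and xor @i7&i8  | dual
6. sll @i9  | tail

PAIRS = 3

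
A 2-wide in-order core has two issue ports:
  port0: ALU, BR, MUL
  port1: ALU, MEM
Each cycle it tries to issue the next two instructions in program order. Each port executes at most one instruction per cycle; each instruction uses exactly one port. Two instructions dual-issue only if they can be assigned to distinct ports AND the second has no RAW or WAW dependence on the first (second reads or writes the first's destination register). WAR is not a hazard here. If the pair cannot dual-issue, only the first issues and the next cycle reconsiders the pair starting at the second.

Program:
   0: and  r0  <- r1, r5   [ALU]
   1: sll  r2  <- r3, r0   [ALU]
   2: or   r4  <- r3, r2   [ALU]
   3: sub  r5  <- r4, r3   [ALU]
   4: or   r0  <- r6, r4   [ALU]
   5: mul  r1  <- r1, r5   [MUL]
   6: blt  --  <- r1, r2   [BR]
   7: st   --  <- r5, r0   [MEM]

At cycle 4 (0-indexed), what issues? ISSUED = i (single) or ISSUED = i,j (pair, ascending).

ISSUED = 5

c0: i0 and  RAW r0
c1: i1 sll  RAW r2
c2: i2 or  RAW r4
c3: i3&i4 sub or  pair
c4: i5 mul  no-port MUL/BR
c5: i6&i7 blt st  pair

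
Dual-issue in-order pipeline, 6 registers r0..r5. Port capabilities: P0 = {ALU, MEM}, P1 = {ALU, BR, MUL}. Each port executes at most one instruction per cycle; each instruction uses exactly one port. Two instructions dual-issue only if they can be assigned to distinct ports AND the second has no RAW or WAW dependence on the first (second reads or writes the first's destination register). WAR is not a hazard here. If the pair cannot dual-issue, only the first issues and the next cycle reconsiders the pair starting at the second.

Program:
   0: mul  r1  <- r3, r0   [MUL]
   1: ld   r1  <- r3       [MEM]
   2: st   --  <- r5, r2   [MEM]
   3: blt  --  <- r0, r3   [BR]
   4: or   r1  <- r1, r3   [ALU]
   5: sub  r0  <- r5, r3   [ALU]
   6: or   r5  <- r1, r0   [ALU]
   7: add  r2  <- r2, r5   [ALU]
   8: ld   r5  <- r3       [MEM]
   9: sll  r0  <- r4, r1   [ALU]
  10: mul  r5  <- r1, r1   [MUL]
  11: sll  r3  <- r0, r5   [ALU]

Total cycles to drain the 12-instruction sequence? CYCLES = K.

CYCLES = 8

c0: i0 mul  WAW r1
c1: i1 ld  no-port MEM/MEM
c2: i2/i3 st/blt  pair
c3: i4/i5 or/sub  pair
c4: i6 or  RAW r5
c5: i7/i8 add/ld  pair
c6: i9/i10 sll/mul  pair
c7: i11 sll  tail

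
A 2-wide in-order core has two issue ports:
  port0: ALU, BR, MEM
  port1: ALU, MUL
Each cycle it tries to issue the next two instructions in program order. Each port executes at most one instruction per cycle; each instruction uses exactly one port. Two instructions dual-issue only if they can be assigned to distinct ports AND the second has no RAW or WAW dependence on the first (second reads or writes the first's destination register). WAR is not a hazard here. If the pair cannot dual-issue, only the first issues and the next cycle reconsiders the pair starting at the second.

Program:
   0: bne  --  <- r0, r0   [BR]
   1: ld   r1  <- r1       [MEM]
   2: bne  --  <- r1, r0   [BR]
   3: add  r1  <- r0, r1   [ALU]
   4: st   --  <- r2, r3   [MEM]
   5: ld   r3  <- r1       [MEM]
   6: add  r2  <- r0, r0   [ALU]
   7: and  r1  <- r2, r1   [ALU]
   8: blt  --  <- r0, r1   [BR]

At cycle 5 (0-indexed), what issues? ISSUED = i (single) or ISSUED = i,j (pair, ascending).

[0] i0  bne  -- no-port BR/MEM
[1] i1  ld  -- no-port MEM/BR
[2] i2+i3  bne add  -- pair
[3] i4  st  -- no-port MEM/MEM
[4] i5+i6  ld add  -- pair
[5] i7  and  -- RAW r1
[6] i8  blt  -- tail

ISSUED = 7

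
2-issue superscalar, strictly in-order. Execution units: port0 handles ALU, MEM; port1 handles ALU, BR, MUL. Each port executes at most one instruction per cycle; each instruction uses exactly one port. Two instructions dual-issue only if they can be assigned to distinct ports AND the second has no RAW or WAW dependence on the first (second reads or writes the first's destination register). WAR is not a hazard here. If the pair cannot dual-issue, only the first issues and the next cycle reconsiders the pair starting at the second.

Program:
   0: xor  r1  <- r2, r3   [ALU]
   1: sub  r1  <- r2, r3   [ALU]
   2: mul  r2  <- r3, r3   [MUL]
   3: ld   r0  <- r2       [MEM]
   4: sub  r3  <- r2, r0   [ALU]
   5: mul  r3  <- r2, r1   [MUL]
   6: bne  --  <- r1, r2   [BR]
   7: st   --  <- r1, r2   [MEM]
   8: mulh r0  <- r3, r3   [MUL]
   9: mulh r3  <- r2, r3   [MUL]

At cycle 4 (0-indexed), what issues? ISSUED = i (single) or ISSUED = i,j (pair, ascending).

ISSUED = 5

0. xor.ALU @i0  | WAW r1
1. sub.ALU+mul.MUL @i1+i2  | dual
2. ld.MEM @i3  | RAW r0
3. sub.ALU @i4  | WAW r3
4. mul.MUL @i5  | no-port MUL/BR
5. bne.BR+st.MEM @i6+i7  | dual
6. mulh.MUL @i8  | no-port MUL/MUL
7. mulh.MUL @i9  | tail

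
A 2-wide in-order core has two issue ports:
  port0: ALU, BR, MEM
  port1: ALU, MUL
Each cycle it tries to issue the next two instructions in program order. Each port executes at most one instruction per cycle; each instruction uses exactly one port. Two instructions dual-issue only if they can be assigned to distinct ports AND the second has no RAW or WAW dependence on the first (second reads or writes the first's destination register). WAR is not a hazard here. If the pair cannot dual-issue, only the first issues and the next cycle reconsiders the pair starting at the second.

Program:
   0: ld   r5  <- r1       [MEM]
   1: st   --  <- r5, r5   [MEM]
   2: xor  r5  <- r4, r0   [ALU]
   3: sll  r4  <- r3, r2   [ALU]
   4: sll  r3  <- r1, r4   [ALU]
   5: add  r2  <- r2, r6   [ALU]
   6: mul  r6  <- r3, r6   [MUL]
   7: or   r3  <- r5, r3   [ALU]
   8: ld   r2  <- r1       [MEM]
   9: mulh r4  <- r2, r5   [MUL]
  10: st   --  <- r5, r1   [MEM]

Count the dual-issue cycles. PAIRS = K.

#0 head=0: ld i0 no-port MEM/MEM
#1 head=1: st/xor i1+i2 2-wide
#2 head=3: sll i3 RAW r4
#3 head=4: sll/add i4+i5 2-wide
#4 head=6: mul/or i6+i7 2-wide
#5 head=8: ld i8 RAW r2
#6 head=9: mulh/st i9+i10 2-wide

PAIRS = 4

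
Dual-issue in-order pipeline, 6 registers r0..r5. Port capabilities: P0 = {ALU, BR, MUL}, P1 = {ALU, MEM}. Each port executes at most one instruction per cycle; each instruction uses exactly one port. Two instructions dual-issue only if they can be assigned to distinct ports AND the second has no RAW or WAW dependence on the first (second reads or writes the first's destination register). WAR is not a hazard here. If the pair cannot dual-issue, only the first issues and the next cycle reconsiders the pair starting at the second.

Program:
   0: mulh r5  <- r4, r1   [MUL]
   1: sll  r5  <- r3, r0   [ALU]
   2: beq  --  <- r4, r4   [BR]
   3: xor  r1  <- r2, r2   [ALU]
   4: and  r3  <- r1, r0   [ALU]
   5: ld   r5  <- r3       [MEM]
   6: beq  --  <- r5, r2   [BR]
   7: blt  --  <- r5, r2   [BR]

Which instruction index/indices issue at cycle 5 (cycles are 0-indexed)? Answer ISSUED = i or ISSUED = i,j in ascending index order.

ISSUED = 6

0. mulh @i0  | WAW r5
1. sll/beq @i1+i2  | dual
2. xor @i3  | RAW r1
3. and @i4  | RAW r3
4. ld @i5  | RAW r5
5. beq @i6  | no-port BR/BR
6. blt @i7  | tail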